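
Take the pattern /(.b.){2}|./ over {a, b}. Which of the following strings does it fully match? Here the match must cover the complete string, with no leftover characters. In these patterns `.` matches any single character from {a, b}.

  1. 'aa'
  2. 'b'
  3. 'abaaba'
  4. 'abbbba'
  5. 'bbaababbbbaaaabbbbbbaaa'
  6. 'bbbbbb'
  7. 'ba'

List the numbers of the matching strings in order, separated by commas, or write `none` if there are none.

1 → no match
2 → match
3 → match
4 → match
5 → no match
6 → match
7 → no match

2, 3, 4, 6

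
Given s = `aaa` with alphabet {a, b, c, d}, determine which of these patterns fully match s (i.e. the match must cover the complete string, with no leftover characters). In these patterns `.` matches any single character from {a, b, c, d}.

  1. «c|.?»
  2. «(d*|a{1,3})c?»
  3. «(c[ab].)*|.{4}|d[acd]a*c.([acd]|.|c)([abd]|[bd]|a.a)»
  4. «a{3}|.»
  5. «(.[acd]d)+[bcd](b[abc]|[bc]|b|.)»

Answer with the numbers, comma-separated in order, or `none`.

2, 4

1 → no match
2 → match
3 → no match
4 → match
5 → no match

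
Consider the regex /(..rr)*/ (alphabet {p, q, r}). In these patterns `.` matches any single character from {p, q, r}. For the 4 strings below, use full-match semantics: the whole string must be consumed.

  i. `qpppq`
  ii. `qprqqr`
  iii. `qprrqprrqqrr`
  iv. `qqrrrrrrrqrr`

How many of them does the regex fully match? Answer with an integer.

2

i → no match
ii → no match
iii → match
iv → match
Total matched: 2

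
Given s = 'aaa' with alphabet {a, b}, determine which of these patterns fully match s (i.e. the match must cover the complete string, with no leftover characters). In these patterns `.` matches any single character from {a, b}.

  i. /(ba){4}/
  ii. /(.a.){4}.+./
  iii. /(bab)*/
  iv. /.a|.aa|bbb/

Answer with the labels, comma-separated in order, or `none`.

i → no match — must start with 'ba'
ii → no match
iii → no match
iv → match

iv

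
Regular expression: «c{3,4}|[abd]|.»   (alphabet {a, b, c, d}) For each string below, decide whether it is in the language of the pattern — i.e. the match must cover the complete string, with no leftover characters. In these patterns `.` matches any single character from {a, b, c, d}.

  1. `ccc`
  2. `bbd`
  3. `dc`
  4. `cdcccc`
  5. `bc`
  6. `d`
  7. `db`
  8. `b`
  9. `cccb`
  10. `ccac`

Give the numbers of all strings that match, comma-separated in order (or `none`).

1 → match
2 → no match
3 → no match
4 → no match
5 → no match
6 → match
7 → no match
8 → match
9 → no match
10 → no match

1, 6, 8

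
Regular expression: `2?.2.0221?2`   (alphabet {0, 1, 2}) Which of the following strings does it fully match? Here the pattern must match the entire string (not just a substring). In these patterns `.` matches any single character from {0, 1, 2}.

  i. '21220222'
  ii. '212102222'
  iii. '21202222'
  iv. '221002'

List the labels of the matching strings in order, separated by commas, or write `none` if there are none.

i

i → match
ii → no match
iii → no match
iv → no match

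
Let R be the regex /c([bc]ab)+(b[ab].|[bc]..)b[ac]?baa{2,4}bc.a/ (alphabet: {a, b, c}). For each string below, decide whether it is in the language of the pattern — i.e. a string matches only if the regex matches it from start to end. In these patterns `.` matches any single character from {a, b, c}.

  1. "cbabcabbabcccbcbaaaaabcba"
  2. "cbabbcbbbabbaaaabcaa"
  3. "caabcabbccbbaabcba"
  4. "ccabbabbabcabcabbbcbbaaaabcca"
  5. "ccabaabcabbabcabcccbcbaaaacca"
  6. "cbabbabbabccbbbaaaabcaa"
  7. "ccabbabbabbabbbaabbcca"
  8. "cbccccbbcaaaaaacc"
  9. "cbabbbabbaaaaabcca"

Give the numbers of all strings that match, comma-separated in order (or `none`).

1, 4, 6, 9

1 → match
2 → no match
3 → no match
4 → match
5 → no match
6 → match
7 → no match
8 → no match — must end with "a"
9 → match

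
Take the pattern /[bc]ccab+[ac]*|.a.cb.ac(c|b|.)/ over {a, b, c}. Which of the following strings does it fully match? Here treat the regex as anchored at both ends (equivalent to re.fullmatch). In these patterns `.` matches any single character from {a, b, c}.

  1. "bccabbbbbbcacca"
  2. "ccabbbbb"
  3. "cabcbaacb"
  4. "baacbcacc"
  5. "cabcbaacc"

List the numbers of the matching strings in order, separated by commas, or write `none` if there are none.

1 → match
2 → no match
3 → match
4 → match
5 → match

1, 3, 4, 5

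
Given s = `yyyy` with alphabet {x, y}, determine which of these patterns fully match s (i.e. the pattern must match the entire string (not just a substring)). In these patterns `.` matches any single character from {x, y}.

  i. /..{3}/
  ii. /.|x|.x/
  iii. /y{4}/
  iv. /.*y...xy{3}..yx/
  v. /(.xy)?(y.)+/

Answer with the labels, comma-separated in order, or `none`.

i, iii, v

i → match
ii → no match
iii → match
iv → no match — must end with `yx`
v → match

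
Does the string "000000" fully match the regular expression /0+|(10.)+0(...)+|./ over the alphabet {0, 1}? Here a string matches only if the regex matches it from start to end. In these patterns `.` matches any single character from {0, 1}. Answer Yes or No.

Yes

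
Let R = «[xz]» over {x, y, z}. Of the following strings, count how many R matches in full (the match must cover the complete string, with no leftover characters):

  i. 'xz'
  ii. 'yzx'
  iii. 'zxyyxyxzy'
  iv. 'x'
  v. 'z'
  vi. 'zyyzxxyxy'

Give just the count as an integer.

i → no match
ii → no match
iii → no match
iv → match
v → match
vi → no match
Total matched: 2

2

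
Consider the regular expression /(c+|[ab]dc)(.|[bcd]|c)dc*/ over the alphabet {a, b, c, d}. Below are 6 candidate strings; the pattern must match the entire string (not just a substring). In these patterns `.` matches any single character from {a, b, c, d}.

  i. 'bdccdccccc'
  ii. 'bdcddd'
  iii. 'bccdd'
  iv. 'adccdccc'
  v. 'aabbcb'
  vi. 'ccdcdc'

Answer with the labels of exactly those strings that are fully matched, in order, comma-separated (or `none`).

i → match
ii → no match
iii → no match
iv → match
v → no match
vi → no match

i, iv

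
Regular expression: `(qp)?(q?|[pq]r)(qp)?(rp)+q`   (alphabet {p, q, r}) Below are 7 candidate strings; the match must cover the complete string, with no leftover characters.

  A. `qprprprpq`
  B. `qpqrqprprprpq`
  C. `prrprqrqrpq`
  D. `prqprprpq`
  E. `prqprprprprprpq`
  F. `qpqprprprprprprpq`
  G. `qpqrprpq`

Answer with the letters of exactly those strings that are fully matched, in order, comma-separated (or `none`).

A, B, D, E, F, G

A → match
B → match
C → no match
D → match
E → match
F → match
G → match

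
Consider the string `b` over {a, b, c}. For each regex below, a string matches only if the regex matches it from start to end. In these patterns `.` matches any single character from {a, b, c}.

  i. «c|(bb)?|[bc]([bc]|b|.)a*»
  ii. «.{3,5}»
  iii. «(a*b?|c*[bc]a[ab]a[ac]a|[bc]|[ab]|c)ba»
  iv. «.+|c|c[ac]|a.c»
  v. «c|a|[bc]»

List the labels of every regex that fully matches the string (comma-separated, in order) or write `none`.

i → no match
ii → no match
iii → no match — must end with `ba`
iv → match
v → match

iv, v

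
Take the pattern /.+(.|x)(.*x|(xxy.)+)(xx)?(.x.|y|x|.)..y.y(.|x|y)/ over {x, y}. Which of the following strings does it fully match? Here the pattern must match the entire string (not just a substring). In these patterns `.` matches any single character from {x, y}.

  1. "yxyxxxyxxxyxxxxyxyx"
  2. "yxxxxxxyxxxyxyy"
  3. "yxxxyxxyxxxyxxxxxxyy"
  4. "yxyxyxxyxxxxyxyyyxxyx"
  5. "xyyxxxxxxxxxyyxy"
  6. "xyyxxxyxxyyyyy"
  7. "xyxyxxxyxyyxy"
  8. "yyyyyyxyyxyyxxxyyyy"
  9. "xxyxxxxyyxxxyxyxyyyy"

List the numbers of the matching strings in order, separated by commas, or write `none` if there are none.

1 → match
2 → no match
3 → no match
4 → no match
5 → no match
6 → no match
7 → no match
8 → no match
9 → no match

1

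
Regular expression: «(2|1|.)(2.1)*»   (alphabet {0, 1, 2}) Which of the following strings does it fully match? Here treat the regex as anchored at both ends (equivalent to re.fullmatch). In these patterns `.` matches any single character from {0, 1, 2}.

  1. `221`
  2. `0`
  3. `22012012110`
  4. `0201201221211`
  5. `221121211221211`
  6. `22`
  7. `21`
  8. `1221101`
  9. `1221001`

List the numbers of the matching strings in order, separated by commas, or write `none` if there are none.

1 → no match
2 → match
3 → no match
4 → match
5 → no match
6 → no match
7 → no match
8 → no match
9 → no match

2, 4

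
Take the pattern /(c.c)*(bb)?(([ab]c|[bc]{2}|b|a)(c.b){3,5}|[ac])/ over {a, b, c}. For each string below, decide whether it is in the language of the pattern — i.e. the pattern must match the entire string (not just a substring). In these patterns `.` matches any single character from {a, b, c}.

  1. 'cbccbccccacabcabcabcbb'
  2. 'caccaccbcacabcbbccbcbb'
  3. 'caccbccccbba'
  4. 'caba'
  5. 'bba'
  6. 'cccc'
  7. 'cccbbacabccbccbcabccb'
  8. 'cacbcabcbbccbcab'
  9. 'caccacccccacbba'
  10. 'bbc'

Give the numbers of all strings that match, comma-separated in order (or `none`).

1 → match
2 → match
3 → match
4 → no match
5 → match
6 → match
7 → match
8 → match
9 → match
10 → match

1, 2, 3, 5, 6, 7, 8, 9, 10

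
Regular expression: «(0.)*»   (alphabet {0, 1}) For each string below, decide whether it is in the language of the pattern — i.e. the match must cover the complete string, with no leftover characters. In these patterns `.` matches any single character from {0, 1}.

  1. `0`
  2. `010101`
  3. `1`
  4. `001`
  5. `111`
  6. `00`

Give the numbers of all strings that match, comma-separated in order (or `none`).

2, 6

1 → no match
2 → match
3 → no match
4 → no match
5 → no match
6 → match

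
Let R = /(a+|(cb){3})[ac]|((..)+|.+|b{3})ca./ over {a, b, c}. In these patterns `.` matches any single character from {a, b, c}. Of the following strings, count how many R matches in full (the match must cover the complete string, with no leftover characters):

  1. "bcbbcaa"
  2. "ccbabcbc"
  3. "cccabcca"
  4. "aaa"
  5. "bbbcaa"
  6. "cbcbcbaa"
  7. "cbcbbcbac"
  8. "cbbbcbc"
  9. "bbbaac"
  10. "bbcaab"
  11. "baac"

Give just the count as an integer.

3

1 → match
2 → no match
3 → no match
4 → match
5 → match
6 → no match
7 → no match
8 → no match
9 → no match
10 → no match
11 → no match
Total matched: 3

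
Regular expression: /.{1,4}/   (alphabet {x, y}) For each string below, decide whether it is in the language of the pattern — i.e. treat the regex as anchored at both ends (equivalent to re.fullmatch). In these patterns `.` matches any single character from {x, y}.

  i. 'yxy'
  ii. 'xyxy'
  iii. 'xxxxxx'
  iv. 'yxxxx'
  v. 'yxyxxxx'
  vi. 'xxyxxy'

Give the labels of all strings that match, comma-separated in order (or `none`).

i. 'yxy' → match
ii. 'xyxy' → match
iii. 'xxxxxx' → no match
iv. 'yxxxx' → no match
v. 'yxyxxxx' → no match
vi. 'xxyxxy' → no match

i, ii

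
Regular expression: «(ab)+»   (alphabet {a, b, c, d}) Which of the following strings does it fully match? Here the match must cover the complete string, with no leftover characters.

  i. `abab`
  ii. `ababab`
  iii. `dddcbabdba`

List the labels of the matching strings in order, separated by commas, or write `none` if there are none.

i → match
ii → match
iii → no match — must start with `ab`

i, ii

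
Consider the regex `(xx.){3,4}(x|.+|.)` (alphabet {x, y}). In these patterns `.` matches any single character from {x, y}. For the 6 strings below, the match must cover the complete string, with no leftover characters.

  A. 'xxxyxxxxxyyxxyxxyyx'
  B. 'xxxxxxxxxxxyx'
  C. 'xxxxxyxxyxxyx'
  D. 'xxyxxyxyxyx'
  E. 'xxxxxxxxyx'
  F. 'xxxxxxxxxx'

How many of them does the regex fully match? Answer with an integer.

A → no match
B → match
C → match
D → no match
E → match
F → match
Total matched: 4

4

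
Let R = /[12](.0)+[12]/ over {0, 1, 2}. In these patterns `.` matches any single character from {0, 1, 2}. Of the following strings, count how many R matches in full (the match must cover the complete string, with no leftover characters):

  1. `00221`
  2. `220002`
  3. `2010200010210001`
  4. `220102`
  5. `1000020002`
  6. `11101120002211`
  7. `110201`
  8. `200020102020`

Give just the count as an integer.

4

1 → no match
2 → match
3 → no match
4 → match
5 → match
6 → no match
7 → match
8 → no match
Total matched: 4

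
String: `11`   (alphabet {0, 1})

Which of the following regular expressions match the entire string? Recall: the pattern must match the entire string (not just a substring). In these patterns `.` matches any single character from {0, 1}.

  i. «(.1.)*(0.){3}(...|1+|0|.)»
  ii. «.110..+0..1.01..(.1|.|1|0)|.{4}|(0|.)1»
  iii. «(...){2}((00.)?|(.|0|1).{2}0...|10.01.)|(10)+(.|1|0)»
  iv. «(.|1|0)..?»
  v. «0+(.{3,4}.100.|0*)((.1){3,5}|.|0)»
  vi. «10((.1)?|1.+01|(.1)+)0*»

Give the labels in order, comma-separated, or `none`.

i → no match
ii → match
iii → no match
iv → match
v → no match — must start with `0`
vi → no match — must start with `10`

ii, iv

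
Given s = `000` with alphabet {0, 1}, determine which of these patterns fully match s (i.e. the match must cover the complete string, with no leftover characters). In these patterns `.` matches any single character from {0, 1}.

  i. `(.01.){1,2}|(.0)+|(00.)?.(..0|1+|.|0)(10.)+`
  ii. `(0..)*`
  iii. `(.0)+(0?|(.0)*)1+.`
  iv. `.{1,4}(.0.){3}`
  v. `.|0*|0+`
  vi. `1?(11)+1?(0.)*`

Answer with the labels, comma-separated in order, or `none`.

i → no match
ii → match
iii → no match
iv → no match
v → match
vi → no match

ii, v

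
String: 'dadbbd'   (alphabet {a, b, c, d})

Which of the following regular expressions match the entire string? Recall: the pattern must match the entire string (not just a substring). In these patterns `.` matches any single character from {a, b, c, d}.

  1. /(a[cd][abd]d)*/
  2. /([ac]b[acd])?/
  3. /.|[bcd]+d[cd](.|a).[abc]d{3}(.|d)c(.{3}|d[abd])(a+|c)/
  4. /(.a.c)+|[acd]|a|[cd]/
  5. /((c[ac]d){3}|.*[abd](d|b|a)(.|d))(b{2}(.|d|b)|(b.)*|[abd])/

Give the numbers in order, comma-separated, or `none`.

1 → no match
2 → no match
3 → no match
4 → no match
5 → match

5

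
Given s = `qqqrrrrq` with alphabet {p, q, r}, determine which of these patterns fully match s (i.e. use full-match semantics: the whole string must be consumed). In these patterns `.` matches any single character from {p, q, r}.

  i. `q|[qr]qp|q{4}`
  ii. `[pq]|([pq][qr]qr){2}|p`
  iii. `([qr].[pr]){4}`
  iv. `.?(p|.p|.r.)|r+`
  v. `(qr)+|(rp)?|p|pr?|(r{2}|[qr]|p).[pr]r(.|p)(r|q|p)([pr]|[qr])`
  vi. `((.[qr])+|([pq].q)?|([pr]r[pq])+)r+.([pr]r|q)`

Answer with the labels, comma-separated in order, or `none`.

vi

i → no match
ii → no match
iii → no match
iv → no match
v → no match
vi → match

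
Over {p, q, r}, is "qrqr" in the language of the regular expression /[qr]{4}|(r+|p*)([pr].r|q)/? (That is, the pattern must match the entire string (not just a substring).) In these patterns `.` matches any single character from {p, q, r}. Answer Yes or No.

Yes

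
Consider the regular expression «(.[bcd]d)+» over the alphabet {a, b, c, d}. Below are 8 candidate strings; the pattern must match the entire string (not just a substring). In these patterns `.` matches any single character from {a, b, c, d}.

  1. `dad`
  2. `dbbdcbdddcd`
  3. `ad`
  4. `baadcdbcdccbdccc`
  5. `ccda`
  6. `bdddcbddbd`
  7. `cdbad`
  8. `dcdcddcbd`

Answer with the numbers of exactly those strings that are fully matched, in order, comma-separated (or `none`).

1 → no match
2 → no match
3 → no match
4 → no match — must end with `d`
5 → no match — must end with `d`
6 → no match
7 → no match
8 → match

8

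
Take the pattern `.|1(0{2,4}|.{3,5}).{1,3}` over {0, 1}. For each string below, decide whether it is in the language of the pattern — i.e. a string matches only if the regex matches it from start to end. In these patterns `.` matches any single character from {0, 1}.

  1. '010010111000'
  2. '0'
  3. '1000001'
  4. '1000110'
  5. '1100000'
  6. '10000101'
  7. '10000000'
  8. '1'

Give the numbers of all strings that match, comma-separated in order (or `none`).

2, 3, 4, 5, 6, 7, 8

1 → no match
2 → match
3 → match
4 → match
5 → match
6 → match
7 → match
8 → match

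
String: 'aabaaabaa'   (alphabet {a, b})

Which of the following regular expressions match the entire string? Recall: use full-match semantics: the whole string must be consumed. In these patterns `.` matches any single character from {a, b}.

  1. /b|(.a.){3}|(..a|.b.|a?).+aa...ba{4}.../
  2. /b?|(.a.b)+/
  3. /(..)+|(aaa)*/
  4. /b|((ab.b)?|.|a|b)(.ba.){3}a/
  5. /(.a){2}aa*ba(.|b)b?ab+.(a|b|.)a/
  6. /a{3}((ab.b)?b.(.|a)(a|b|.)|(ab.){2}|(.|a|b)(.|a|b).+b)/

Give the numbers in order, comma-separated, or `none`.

1 → match
2 → no match
3 → no match
4 → no match
5 → no match
6 → no match

1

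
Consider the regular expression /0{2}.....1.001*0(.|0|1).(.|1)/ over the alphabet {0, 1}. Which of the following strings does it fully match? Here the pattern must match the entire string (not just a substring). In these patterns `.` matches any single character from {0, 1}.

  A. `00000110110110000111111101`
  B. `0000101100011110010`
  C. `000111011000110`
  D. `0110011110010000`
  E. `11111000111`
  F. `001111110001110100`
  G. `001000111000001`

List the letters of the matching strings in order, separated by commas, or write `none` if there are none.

B, C, F, G

A → no match
B → match
C → match
D → no match
E → no match — must start with `0`
F → match
G → match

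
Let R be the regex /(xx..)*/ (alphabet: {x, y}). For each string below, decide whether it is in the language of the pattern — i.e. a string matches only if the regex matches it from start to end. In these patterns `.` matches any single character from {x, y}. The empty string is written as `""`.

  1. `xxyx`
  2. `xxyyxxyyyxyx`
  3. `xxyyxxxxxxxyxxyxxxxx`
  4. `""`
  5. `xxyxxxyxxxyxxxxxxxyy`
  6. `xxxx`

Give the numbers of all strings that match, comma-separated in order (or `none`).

1, 3, 4, 5, 6

1 → match
2 → no match
3 → match
4 → match
5 → match
6 → match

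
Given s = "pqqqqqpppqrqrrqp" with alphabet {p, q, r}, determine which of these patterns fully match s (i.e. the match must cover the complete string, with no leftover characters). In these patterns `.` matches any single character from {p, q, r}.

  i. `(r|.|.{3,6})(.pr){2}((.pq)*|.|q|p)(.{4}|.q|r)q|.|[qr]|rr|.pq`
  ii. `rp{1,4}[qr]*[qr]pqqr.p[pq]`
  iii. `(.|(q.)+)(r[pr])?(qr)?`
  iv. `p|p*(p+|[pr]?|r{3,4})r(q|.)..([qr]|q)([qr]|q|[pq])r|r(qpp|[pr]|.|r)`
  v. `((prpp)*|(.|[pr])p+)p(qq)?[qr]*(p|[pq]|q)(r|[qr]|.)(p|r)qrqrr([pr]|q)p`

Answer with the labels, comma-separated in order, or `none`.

i → no match
ii → no match — must start with "rp"
iii → no match
iv → no match
v → match

v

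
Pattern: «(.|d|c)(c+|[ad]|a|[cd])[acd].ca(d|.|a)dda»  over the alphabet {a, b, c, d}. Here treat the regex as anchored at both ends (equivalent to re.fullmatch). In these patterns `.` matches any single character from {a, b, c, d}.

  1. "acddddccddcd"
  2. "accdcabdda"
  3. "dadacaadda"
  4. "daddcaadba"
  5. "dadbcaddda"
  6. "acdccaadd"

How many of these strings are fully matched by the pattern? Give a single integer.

1 → no match — must end with "dda"
2 → match
3 → match
4 → no match — must end with "dda"
5 → match
6 → no match — must end with "dda"
Total matched: 3

3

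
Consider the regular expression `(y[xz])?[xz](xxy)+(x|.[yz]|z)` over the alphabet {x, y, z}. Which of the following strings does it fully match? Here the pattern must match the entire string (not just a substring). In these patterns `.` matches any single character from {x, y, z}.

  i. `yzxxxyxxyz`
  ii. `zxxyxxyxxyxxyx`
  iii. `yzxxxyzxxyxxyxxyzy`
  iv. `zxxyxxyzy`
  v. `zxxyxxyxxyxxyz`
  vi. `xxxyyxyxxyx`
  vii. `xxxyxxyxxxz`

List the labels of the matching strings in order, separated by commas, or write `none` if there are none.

i → match
ii → match
iii → no match
iv → match
v → match
vi → no match
vii → no match

i, ii, iv, v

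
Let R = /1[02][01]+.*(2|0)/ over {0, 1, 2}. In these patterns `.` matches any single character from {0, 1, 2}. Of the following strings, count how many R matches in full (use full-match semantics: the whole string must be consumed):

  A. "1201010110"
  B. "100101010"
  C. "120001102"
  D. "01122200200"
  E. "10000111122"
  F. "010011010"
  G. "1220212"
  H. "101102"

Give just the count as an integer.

5

A. "1201010110" → match
B. "100101010" → match
C. "120001102" → match
D. "01122200200" → no match — must start with "1"
E. "10000111122" → match
F. "010011010" → no match — must start with "1"
G. "1220212" → no match
H. "101102" → match
Total matched: 5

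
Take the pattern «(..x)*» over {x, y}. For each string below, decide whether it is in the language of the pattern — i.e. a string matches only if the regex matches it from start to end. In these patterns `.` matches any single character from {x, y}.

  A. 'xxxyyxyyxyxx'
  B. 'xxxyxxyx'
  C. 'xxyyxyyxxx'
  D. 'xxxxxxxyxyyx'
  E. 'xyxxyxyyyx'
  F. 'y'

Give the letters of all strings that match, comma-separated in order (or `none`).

A, D

A → match
B → no match
C → no match
D → match
E → no match
F → no match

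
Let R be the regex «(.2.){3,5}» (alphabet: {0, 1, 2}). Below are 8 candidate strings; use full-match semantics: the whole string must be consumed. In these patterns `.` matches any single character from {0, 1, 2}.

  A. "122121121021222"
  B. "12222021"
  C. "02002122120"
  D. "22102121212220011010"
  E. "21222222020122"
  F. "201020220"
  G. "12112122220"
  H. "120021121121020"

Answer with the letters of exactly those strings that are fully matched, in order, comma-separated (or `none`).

A, H

A → match
B → no match
C → no match
D → no match
E → no match
F → no match
G → no match
H → match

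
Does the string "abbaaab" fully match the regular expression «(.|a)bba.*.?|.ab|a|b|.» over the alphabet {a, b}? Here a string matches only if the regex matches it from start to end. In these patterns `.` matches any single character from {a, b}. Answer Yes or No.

Yes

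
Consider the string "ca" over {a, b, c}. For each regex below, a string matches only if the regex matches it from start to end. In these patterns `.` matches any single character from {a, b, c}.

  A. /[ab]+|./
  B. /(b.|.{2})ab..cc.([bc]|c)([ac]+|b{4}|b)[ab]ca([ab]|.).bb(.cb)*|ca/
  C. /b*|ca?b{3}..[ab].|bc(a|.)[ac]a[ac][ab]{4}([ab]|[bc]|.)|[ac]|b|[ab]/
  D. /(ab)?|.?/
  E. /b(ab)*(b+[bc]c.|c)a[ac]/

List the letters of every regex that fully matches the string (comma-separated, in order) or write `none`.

A → no match
B → match
C → no match
D → no match
E → no match — must start with "b"

B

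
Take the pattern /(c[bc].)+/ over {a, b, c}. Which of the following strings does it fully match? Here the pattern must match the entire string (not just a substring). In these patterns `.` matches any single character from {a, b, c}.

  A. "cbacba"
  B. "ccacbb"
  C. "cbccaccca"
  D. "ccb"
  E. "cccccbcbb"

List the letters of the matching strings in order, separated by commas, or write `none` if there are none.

A, B, D, E

A. "cbacba" → match
B. "ccacbb" → match
C. "cbccaccca" → no match
D. "ccb" → match
E. "cccccbcbb" → match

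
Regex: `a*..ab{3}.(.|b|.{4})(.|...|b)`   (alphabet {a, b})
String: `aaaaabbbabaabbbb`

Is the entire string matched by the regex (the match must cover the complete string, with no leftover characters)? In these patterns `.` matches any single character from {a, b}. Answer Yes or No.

Yes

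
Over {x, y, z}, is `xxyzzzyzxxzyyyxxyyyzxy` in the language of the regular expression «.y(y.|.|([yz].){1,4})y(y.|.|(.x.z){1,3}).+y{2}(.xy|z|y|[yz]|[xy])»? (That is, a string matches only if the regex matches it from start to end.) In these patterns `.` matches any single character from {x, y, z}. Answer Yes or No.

No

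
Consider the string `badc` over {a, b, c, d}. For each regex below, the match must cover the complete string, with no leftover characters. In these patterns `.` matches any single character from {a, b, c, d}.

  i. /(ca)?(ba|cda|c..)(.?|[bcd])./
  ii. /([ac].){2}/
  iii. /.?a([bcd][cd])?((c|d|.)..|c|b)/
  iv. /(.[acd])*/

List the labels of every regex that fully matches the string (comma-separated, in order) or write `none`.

i, iv

i → match
ii → no match
iii → no match
iv → match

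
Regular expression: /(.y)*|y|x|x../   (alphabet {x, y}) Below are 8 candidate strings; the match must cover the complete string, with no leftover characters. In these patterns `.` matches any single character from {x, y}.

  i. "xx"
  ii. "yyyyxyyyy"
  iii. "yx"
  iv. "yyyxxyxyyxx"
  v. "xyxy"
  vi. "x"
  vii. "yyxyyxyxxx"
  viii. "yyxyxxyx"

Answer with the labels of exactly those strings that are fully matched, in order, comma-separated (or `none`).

i → no match
ii → no match
iii → no match
iv → no match
v → match
vi → match
vii → no match
viii → no match

v, vi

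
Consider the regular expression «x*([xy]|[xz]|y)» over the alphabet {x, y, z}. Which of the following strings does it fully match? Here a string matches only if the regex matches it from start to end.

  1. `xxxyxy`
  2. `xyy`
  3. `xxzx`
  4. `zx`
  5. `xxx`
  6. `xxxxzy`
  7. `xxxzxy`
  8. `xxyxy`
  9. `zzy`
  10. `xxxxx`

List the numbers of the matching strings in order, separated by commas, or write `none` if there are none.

1. `xxxyxy` → no match
2. `xyy` → no match
3. `xxzx` → no match
4. `zx` → no match
5. `xxx` → match
6. `xxxxzy` → no match
7. `xxxzxy` → no match
8. `xxyxy` → no match
9. `zzy` → no match
10. `xxxxx` → match

5, 10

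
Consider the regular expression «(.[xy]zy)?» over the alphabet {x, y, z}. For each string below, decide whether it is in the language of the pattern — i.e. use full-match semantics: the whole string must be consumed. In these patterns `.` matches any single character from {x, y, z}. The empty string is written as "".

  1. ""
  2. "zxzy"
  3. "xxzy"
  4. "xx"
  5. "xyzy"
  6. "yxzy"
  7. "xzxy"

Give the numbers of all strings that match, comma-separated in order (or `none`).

1, 2, 3, 5, 6

1 → match
2 → match
3 → match
4 → no match
5 → match
6 → match
7 → no match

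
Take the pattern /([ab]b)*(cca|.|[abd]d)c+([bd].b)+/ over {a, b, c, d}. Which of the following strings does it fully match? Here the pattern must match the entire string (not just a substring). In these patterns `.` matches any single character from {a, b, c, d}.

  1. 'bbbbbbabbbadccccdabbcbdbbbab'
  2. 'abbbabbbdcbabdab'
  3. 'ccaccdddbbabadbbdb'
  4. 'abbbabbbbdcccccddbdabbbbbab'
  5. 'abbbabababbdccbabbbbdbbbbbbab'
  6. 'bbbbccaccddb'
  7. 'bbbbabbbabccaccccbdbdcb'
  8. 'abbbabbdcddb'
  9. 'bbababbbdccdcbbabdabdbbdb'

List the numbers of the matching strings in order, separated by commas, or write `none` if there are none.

1, 2, 4, 5, 6, 7, 8

1 → match
2 → match
3 → no match
4 → match
5 → match
6 → match
7 → match
8 → match
9 → no match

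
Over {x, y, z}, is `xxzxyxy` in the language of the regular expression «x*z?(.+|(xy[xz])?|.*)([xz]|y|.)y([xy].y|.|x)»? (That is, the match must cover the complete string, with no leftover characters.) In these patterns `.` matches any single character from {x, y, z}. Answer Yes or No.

No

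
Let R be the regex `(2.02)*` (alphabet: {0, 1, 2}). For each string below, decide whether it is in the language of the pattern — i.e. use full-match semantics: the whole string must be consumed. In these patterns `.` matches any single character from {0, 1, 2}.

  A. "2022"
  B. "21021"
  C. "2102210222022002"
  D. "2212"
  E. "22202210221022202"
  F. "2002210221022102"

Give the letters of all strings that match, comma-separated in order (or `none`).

A. "2022" → no match
B. "21021" → no match
C → match
D. "2212" → no match
E → no match
F → match

C, F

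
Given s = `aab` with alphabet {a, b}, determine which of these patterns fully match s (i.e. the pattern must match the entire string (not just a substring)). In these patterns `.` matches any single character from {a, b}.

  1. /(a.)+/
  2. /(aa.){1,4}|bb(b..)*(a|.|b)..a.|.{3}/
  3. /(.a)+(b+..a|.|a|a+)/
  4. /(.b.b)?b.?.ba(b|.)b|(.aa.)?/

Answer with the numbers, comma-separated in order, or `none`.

1 → no match
2 → match
3 → match
4 → no match

2, 3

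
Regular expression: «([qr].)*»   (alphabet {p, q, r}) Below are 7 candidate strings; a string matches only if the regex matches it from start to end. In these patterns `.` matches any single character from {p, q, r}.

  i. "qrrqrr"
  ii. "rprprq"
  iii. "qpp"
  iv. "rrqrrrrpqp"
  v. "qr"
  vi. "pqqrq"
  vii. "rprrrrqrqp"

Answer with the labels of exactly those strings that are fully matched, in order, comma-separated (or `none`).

i → match
ii → match
iii → no match
iv → match
v → match
vi → no match
vii → match

i, ii, iv, v, vii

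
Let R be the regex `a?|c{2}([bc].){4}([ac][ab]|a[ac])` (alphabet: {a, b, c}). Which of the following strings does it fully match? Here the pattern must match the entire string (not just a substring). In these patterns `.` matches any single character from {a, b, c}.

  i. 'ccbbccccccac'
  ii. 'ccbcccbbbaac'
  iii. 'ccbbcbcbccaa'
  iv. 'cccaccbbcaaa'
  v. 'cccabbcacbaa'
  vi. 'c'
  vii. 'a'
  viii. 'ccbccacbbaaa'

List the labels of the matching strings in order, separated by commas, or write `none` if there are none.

i, ii, iii, iv, v, vii, viii

i → match
ii → match
iii → match
iv → match
v → match
vi → no match
vii → match
viii → match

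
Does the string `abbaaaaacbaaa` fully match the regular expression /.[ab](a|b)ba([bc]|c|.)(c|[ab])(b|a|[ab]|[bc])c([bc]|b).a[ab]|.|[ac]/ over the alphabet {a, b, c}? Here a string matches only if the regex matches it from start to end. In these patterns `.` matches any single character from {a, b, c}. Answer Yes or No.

No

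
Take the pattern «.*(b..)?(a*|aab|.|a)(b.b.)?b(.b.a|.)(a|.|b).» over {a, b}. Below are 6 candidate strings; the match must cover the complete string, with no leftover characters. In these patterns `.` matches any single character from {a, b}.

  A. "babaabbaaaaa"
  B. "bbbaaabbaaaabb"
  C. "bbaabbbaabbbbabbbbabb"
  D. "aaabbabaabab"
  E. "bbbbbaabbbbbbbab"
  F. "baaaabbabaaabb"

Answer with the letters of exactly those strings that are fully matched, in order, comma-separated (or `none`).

A → no match
B → no match
C → match
D → no match
E → match
F → no match

C, E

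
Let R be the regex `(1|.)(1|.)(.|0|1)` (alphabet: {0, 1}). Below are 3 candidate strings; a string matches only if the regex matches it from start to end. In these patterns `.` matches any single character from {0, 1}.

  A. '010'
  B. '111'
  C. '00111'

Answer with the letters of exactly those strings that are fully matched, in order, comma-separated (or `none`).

A → match
B → match
C → no match

A, B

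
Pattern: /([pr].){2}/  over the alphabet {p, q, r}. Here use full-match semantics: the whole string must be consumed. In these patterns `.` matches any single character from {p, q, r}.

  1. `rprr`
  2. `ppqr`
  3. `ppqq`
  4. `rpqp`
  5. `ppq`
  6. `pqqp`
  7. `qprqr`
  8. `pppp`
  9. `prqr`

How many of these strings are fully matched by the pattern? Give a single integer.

1 → match
2 → no match
3 → no match
4 → no match
5 → no match
6 → no match
7 → no match
8 → match
9 → no match
Total matched: 2

2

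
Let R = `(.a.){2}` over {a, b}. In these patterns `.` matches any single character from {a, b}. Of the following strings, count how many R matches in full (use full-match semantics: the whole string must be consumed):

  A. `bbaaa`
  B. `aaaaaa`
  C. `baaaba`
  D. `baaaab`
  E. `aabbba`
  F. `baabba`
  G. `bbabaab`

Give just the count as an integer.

A → no match
B → match
C → no match
D → match
E → no match
F → no match
G → no match
Total matched: 2

2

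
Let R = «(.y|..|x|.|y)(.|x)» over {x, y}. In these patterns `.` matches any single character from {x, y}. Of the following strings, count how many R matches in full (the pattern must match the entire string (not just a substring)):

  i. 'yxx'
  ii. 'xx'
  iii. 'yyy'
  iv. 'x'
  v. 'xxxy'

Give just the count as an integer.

i → match
ii → match
iii → match
iv → no match
v → no match
Total matched: 3

3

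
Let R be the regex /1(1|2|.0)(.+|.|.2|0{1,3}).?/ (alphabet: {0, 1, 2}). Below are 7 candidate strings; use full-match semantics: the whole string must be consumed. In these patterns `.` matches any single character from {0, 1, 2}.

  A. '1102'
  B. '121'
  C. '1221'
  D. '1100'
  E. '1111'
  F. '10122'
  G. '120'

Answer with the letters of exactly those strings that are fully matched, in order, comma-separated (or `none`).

A → match
B → match
C → match
D → match
E → match
F → no match
G → match

A, B, C, D, E, G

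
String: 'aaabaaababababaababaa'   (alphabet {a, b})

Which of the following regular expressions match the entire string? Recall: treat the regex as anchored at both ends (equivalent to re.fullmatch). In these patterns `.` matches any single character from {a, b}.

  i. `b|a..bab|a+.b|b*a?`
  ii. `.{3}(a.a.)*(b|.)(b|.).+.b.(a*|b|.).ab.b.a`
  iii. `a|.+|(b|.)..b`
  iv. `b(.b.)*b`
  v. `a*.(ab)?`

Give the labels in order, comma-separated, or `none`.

ii, iii

i → no match
ii → match
iii → match
iv → no match — must start with 'b'
v → no match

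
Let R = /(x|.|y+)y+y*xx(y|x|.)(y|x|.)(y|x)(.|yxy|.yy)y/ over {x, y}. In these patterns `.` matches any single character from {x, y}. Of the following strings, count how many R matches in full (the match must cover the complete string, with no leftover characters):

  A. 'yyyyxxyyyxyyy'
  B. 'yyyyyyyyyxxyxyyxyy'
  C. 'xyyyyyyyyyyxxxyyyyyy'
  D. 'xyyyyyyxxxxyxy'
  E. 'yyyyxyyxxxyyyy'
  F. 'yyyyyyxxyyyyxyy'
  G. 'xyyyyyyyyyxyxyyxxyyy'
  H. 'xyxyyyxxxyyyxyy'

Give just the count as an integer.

5

A → match
B → match
C → match
D → match
E → no match
F → match
G → no match
H → no match
Total matched: 5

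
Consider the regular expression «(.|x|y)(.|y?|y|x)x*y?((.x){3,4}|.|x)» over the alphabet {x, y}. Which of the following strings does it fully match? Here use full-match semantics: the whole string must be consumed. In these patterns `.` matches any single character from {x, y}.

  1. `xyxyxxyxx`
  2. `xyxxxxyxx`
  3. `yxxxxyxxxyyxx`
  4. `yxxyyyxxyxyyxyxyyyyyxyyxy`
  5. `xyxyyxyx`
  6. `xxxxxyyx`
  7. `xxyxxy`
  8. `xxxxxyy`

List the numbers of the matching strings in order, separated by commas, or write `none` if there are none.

8

1 → no match
2 → no match
3 → no match
4 → no match
5 → no match
6 → no match
7 → no match
8 → match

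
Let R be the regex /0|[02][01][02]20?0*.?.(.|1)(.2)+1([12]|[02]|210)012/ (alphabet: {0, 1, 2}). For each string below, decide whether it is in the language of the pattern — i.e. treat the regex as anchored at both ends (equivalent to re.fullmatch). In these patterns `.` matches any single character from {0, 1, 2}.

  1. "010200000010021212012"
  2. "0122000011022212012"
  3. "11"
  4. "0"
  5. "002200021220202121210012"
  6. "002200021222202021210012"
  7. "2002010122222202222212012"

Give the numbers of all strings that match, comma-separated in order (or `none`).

1 → match
2 → match
3. "11" → no match
4. "0" → match
5 → match
6 → match
7 → match

1, 2, 4, 5, 6, 7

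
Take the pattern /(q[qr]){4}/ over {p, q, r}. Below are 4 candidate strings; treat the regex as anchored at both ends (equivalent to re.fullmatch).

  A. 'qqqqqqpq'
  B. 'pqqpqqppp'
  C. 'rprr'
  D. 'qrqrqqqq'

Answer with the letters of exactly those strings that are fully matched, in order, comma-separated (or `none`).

D

A → no match
B → no match — must start with 'q'
C → no match — must start with 'q'
D → match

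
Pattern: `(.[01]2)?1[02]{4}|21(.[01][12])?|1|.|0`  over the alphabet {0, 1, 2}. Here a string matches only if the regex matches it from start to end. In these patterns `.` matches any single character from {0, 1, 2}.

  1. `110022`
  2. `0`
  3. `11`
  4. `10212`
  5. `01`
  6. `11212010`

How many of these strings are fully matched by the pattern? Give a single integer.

1

1. `110022` → no match
2. `0` → match
3. `11` → no match
4. `10212` → no match
5. `01` → no match
6. `11212010` → no match
Total matched: 1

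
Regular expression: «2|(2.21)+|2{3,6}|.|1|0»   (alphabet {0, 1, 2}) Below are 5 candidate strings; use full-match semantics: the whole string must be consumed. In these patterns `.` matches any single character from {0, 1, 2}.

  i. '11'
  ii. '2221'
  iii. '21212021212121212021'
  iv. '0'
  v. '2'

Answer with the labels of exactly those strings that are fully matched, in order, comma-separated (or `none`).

ii, iii, iv, v

i → no match
ii → match
iii → match
iv → match
v → match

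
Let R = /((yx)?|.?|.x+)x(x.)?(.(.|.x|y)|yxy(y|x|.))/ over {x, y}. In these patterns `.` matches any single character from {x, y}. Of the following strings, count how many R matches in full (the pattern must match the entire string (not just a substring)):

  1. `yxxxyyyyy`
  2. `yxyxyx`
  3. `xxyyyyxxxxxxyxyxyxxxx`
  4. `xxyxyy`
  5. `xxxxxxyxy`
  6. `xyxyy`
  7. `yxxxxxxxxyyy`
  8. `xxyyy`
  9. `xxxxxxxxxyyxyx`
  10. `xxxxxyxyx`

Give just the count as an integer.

1 → no match
2 → match
3 → no match
4 → match
5 → match
6 → match
7 → match
8 → match
9 → match
10 → match
Total matched: 8

8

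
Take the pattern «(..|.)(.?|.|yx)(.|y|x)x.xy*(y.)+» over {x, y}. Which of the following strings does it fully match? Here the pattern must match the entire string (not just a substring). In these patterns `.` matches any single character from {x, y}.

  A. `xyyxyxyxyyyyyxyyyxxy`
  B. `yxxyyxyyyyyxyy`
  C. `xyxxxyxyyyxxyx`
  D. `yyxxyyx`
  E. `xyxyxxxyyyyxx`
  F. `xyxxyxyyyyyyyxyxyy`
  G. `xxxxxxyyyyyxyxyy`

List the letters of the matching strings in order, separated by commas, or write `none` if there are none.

A → no match
B → no match
C → no match
D → no match
E → no match
F → match
G → match

F, G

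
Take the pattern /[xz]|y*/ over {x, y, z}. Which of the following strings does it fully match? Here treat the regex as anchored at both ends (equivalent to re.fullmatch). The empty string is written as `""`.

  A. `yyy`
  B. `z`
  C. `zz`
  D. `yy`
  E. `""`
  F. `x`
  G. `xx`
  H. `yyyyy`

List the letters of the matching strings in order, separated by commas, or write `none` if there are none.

A → match
B → match
C → no match
D → match
E → match
F → match
G → no match
H → match

A, B, D, E, F, H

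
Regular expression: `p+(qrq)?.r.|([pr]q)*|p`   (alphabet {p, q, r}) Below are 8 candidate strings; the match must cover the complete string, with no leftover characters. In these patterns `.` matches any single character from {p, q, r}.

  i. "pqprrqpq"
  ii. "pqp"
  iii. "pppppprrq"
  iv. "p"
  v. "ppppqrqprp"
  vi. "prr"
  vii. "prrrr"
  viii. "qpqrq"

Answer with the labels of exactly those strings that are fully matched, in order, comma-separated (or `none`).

i → no match
ii → no match
iii → match
iv → match
v → match
vi → no match
vii → no match
viii → no match

iii, iv, v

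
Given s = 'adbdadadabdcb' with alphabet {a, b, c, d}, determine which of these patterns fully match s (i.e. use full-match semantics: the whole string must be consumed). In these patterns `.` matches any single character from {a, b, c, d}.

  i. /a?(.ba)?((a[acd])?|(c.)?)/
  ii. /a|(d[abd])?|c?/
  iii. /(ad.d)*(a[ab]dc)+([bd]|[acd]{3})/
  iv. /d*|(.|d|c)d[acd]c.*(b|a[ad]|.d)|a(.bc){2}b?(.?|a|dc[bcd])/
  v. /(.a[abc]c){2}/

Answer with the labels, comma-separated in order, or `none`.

iii

i → no match
ii → no match
iii → match
iv → no match
v → no match — must end with 'c'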